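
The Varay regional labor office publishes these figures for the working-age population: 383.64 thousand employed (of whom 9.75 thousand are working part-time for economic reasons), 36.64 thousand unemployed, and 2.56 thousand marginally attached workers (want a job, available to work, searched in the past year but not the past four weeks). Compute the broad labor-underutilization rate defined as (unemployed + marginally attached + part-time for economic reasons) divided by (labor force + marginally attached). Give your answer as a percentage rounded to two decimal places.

Broad underutilization rate ≈ 11.58%.

Labor force = 383.64 + 36.64 = 420.28 thousand.
Numerator = 36.64 + 2.56 + 9.75 = 48.95 thousand.
Denominator = 420.28 + 2.56 = 422.84 thousand.
Broad rate = 48.95 / 422.84 = 11.58%.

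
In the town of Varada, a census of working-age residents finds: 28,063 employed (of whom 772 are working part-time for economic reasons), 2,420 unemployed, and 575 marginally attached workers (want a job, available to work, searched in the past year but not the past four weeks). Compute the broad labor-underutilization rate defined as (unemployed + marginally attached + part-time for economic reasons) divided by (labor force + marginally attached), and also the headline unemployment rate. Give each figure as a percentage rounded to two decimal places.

Labor force = 28,063 + 2,420 = 30,483.
Numerator = 2,420 + 575 + 772 = 3,767.
Denominator = 30,483 + 575 = 31,058.
Broad rate = 3,767 / 31,058 = 12.13%.
Headline unemployment rate = 2,420 / 30,483 = 7.94%.

Broad underutilization rate ≈ 12.13%; headline unemployment rate ≈ 7.94%.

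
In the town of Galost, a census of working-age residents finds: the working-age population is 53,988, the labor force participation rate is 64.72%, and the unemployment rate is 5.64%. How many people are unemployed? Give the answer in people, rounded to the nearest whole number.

Labor force = 0.6472 × 53,988 = 34,941.
Unemployed = 0.0564 × 34,941 ≈ 1,971.

About 1,971 are unemployed.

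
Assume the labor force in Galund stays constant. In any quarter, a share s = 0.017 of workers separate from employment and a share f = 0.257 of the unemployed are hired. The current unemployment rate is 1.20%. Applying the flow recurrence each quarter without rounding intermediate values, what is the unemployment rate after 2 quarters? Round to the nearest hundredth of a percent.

Unemployment rate after two quarters ≈ 3.57%.

With a fixed labor force, u_{t+1} = u_t + s·(1−u_t) − f·u_t = u_t·(1−s−f) + s.
Here 1−s−f = 0.726 and s = 0.017.
u_1 = 0.012000 × 0.726 + 0.017 = 0.025712.
u_2 = 0.025712 × 0.726 + 0.017 = 0.035667.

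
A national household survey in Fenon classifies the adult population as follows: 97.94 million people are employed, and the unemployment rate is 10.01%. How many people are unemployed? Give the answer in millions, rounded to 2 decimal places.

About 10.89 million are unemployed.

Let U be the number unemployed. The labor force is E + U, and U/(E+U) = 0.1001.
So U = 0.1001 × 97.94 / (1 − 0.1001) = 9.8038 / 0.8999 ≈ 10.89 million.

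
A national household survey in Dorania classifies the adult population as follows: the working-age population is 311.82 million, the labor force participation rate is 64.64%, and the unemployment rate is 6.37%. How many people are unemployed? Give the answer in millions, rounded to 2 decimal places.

About 12.84 million are unemployed.

Labor force = 0.6464 × 311.82 = 201.56 million.
Unemployed = 0.0637 × 201.56 ≈ 12.84 million.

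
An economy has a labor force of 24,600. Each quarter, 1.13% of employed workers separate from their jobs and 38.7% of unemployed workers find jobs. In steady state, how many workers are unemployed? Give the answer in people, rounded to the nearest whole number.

About 698 are unemployed in steady state.

Steady-state unemployment rate u* = s/(s+f) = 1.13/(1.13+38.7) = 0.028371.
Unemployed = u* × labor force = 0.028371 × 24,600 ≈ 698.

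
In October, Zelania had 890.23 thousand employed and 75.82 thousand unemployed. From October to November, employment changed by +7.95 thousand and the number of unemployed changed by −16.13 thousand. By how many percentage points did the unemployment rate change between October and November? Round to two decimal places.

The unemployment rate changed by −1.62 percentage points.

October: labor force = 890.23 + 75.82 = 966.05; u = 75.82/966.05 = 7.85%.
November: labor force = 898.18 + 59.69 = 957.87; u = 59.69/957.87 = 6.23%.
Change = 6.23% − 7.85% = −1.62 pp.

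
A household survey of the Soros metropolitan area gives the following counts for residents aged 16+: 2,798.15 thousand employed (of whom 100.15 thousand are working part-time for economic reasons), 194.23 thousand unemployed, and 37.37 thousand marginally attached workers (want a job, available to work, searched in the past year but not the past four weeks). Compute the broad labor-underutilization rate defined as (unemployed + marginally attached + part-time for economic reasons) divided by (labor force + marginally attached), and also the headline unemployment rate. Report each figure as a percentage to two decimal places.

Labor force = 2,798.15 + 194.23 = 2,992.38 thousand.
Numerator = 194.23 + 37.37 + 100.15 = 331.75 thousand.
Denominator = 2,992.38 + 37.37 = 3,029.75 thousand.
Broad rate = 331.75 / 3,029.75 = 10.95%.
Headline unemployment rate = 194.23 / 2,992.38 = 6.49%.

Broad underutilization rate ≈ 10.95%; headline unemployment rate ≈ 6.49%.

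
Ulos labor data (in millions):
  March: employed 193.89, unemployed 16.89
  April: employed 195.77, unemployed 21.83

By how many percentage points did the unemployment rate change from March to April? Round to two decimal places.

March: labor force = 193.89 + 16.89 = 210.78; u = 16.89/210.78 = 8.01%.
April: labor force = 195.77 + 21.83 = 217.60; u = 21.83/217.60 = 10.03%.
Change = 10.03% − 8.01% = +2.02 pp.

The unemployment rate changed by +2.02 percentage points.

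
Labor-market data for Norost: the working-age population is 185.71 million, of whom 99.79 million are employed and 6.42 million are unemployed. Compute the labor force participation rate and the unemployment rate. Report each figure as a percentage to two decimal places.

Labor force = employed + unemployed = 99.79 + 6.42 = 106.21 million.
Unemployment rate = 6.42 / 106.21 = 6.04%.
Labor force participation rate = 106.21 / 185.71 = 57.19%.

Labor force participation rate ≈ 57.19%; unemployment rate ≈ 6.04%.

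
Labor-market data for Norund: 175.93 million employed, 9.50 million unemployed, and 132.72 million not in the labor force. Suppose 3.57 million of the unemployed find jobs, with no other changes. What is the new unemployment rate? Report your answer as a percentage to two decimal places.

Initially, labor force = 175.93 + 9.50 = 185.43 million, so u = 9.50/185.43 = 5.12%.
After the change, unemployed falls and employed rises by 3.57; labor force unchanged → E = 179.50, U = 5.93, labor force = 185.43 million.
New unemployment rate = 5.93 / 185.43 = 3.20%.

New unemployment rate ≈ 3.20%.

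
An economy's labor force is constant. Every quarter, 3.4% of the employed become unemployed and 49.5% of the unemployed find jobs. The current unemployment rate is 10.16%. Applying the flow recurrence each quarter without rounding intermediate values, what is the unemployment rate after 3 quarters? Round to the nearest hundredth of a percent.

Unemployment rate after three quarters ≈ 6.82%.

With a fixed labor force, u_{t+1} = u_t + s·(1−u_t) − f·u_t = u_t·(1−s−f) + s.
Here 1−s−f = 0.471 and s = 0.034.
u_1 = 0.101600 × 0.471 + 0.034 = 0.081854.
u_2 = 0.081854 × 0.471 + 0.034 = 0.072553.
u_3 = 0.072553 × 0.471 + 0.034 = 0.068172.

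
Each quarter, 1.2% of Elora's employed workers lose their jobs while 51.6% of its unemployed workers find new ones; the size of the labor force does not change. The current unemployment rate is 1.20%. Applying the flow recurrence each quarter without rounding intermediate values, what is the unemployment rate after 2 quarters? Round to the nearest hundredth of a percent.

Unemployment rate after two quarters ≈ 2.03%.

With a fixed labor force, u_{t+1} = u_t + s·(1−u_t) − f·u_t = u_t·(1−s−f) + s.
Here 1−s−f = 0.472 and s = 0.012.
u_1 = 0.012000 × 0.472 + 0.012 = 0.017664.
u_2 = 0.017664 × 0.472 + 0.012 = 0.020337.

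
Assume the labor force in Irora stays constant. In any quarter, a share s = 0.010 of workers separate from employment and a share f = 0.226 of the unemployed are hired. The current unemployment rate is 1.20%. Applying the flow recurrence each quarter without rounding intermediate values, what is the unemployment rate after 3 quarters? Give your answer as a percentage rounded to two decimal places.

With a fixed labor force, u_{t+1} = u_t + s·(1−u_t) − f·u_t = u_t·(1−s−f) + s.
Here 1−s−f = 0.764 and s = 0.010.
u_1 = 0.012000 × 0.764 + 0.010 = 0.019168.
u_2 = 0.019168 × 0.764 + 0.010 = 0.024644.
u_3 = 0.024644 × 0.764 + 0.010 = 0.028828.

Unemployment rate after three quarters ≈ 2.88%.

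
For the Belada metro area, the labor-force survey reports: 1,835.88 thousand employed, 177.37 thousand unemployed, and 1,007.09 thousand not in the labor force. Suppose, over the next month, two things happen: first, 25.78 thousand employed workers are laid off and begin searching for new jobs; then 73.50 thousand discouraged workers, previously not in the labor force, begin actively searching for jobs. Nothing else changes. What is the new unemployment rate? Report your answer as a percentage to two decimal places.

New unemployment rate ≈ 13.26%.

Initially, labor force = 1,835.88 + 177.37 = 2,013.25 thousand, so u = 177.37/2,013.25 = 8.81%.
After the first change, employed falls and unemployed rises by 25.78; labor force unchanged → E = 1,810.10, U = 203.15, labor force = 2,013.25 thousand.
After the second change, unemployed and labor force both rise by 73.50 → E = 1,810.10, U = 276.65, labor force = 2,086.75 thousand.
New unemployment rate = 276.65 / 2,086.75 = 13.26%.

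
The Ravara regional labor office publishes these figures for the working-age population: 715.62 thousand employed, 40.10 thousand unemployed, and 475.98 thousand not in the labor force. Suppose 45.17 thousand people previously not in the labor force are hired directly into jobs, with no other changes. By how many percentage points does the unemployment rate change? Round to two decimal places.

The unemployment rate changes by −0.30 percentage points.

Initially, labor force = 715.62 + 40.10 = 755.72 thousand, so u = 40.10/755.72 = 5.31%.
After the change, employed and labor force both rise by 45.17; unemployed unchanged → E = 760.79, U = 40.10, labor force = 800.89 thousand.
New unemployment rate = 40.10 / 800.89 = 5.01%.
Change = 5.01% − 5.31% = −0.30 percentage points.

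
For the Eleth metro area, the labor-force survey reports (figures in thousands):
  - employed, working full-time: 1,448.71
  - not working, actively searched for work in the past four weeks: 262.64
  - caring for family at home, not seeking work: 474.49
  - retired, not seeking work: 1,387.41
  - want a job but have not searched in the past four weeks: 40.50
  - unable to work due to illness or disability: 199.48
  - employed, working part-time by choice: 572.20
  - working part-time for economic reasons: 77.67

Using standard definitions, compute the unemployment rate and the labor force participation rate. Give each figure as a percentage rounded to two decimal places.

Employed = 1,448.71 + 572.20 + 77.67 = 2,098.58 thousand (anyone who worked, including part-time for economic reasons, counts as employed).
Unemployed = 262.64 thousand.
Labor force = 2,098.58 + 262.64 = 2,361.22 thousand.
Not in labor force = 474.49 + 1,387.41 + 40.50 + 199.48 = 2,101.88 thousand (those not working and not actively searching are outside the labor force — including those who want a job but have given up searching).
Civilian working-age population = 2,361.22 + 2,101.88 = 4,463.10 thousand.
Unemployment rate = 262.64 / 2,361.22 = 11.12%.
Labor force participation rate = 2,361.22 / 4,463.10 = 52.91%.

Unemployment rate ≈ 11.12%; labor force participation rate ≈ 52.91%.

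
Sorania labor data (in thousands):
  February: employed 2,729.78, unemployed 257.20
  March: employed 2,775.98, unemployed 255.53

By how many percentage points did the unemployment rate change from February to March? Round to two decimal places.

February: labor force = 2,729.78 + 257.20 = 2,986.98; u = 257.20/2,986.98 = 8.61%.
March: labor force = 2,775.98 + 255.53 = 3,031.51; u = 255.53/3,031.51 = 8.43%.
Change = 8.43% − 8.61% = −0.18 pp.

The unemployment rate changed by −0.18 percentage points.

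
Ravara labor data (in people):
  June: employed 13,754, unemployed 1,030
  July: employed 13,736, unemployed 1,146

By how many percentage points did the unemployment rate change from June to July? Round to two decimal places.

June: labor force = 13,754 + 1,030 = 14,784; u = 1,030/14,784 = 6.97%.
July: labor force = 13,736 + 1,146 = 14,882; u = 1,146/14,882 = 7.70%.
Change = 7.70% − 6.97% = +0.73 pp.

The unemployment rate changed by +0.73 percentage points.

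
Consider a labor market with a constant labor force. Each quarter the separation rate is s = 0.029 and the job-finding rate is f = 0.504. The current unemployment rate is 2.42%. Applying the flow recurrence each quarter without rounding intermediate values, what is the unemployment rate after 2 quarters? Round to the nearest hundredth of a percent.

With a fixed labor force, u_{t+1} = u_t + s·(1−u_t) − f·u_t = u_t·(1−s−f) + s.
Here 1−s−f = 0.467 and s = 0.029.
u_1 = 0.024200 × 0.467 + 0.029 = 0.040301.
u_2 = 0.040301 × 0.467 + 0.029 = 0.047821.

Unemployment rate after two quarters ≈ 4.78%.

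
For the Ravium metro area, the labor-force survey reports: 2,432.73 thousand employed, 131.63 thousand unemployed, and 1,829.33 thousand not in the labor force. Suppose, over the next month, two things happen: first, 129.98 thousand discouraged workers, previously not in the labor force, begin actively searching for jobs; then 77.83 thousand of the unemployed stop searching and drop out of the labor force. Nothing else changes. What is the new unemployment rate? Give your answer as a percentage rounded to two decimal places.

New unemployment rate ≈ 7.02%.

Initially, labor force = 2,432.73 + 131.63 = 2,564.36 thousand, so u = 131.63/2,564.36 = 5.13%.
After the first change, unemployed and labor force both rise by 129.98 → E = 2,432.73, U = 261.61, labor force = 2,694.34 thousand.
After the second change, unemployed and labor force both fall by 77.83 → E = 2,432.73, U = 183.78, labor force = 2,616.51 thousand.
New unemployment rate = 183.78 / 2,616.51 = 7.02%.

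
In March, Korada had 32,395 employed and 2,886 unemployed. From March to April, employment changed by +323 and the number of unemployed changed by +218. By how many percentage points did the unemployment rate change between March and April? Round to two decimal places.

March: labor force = 32,395 + 2,886 = 35,281; u = 2,886/35,281 = 8.18%.
April: labor force = 32,718 + 3,104 = 35,822; u = 3,104/35,822 = 8.67%.
Change = 8.67% − 8.18% = +0.49 pp.

The unemployment rate changed by +0.49 percentage points.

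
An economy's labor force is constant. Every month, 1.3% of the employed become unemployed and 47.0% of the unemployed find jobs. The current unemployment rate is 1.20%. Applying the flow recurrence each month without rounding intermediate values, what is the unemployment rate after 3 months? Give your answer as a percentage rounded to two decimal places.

With a fixed labor force, u_{t+1} = u_t + s·(1−u_t) − f·u_t = u_t·(1−s−f) + s.
Here 1−s−f = 0.517 and s = 0.013.
u_1 = 0.012000 × 0.517 + 0.013 = 0.019204.
u_2 = 0.019204 × 0.517 + 0.013 = 0.022928.
u_3 = 0.022928 × 0.517 + 0.013 = 0.024854.

Unemployment rate after three months ≈ 2.49%.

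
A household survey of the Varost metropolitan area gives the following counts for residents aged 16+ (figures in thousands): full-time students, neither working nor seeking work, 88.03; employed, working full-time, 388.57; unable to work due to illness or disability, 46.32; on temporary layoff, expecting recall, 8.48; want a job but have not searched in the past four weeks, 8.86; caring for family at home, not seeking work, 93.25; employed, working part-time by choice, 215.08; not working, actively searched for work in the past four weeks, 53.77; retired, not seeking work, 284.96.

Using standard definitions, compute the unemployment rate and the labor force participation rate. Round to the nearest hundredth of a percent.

Employed = 388.57 + 215.08 = 603.65 thousand.
Unemployed = 8.48 + 53.77 = 62.25 thousand (jobless and actively searching, or on temporary layoff).
Labor force = 603.65 + 62.25 = 665.90 thousand.
Not in labor force = 88.03 + 46.32 + 8.86 + 93.25 + 284.96 = 521.42 thousand (those not working and not actively searching are outside the labor force — including those who want a job but have given up searching).
Civilian working-age population = 665.90 + 521.42 = 1,187.32 thousand.
Unemployment rate = 62.25 / 665.90 = 9.35%.
Labor force participation rate = 665.90 / 1,187.32 = 56.08%.

Unemployment rate ≈ 9.35%; labor force participation rate ≈ 56.08%.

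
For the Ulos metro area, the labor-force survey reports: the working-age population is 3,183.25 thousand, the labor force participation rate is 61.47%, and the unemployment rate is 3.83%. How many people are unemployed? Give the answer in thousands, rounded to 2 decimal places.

About 74.94 thousand are unemployed.

Labor force = 0.6147 × 3,183.25 = 1,956.74 thousand.
Unemployed = 0.0383 × 1,956.74 ≈ 74.94 thousand.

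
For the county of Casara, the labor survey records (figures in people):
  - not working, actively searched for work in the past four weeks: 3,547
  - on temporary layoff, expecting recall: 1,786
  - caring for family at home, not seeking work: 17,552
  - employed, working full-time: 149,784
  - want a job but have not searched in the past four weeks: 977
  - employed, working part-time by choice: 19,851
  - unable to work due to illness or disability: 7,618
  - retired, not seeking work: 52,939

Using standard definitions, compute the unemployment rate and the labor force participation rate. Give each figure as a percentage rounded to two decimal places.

Employed = 149,784 + 19,851 = 169,635.
Unemployed = 3,547 + 1,786 = 5,333 (jobless and actively searching, or on temporary layoff).
Labor force = 169,635 + 5,333 = 174,968.
Not in labor force = 17,552 + 977 + 7,618 + 52,939 = 79,086 (those not working and not actively searching are outside the labor force — including those who want a job but have given up searching).
Civilian working-age population = 174,968 + 79,086 = 254,054.
Unemployment rate = 5,333 / 174,968 = 3.05%.
Labor force participation rate = 174,968 / 254,054 = 68.87%.

Unemployment rate ≈ 3.05%; labor force participation rate ≈ 68.87%.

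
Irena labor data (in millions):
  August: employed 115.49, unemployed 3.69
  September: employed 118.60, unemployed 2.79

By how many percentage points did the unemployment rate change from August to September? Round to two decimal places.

August: labor force = 115.49 + 3.69 = 119.18; u = 3.69/119.18 = 3.10%.
September: labor force = 118.60 + 2.79 = 121.39; u = 2.79/121.39 = 2.30%.
Change = 2.30% − 3.10% = −0.80 pp.

The unemployment rate changed by −0.80 percentage points.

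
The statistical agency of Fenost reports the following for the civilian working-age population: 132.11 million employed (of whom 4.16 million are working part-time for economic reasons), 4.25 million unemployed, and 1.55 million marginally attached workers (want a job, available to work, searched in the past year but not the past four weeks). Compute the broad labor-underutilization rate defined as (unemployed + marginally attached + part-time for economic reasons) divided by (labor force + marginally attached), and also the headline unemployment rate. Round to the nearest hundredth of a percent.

Labor force = 132.11 + 4.25 = 136.36 million.
Numerator = 4.25 + 1.55 + 4.16 = 9.96 million.
Denominator = 136.36 + 1.55 = 137.91 million.
Broad rate = 9.96 / 137.91 = 7.22%.
Headline unemployment rate = 4.25 / 136.36 = 3.12%.

Broad underutilization rate ≈ 7.22%; headline unemployment rate ≈ 3.12%.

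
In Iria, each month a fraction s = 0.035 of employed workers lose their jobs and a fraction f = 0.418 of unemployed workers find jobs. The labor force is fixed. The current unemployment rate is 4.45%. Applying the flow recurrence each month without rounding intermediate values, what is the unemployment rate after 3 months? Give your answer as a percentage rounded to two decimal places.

Unemployment rate after three months ≈ 7.19%.

With a fixed labor force, u_{t+1} = u_t + s·(1−u_t) − f·u_t = u_t·(1−s−f) + s.
Here 1−s−f = 0.547 and s = 0.035.
u_1 = 0.044500 × 0.547 + 0.035 = 0.059342.
u_2 = 0.059342 × 0.547 + 0.035 = 0.067460.
u_3 = 0.067460 × 0.547 + 0.035 = 0.071901.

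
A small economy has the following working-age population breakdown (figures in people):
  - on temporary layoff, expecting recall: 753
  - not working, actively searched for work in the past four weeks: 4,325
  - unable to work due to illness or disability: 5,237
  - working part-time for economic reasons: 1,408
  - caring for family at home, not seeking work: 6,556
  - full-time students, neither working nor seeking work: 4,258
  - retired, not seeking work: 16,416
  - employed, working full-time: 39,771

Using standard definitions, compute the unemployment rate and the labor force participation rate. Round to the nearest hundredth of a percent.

Employed = 1,408 + 39,771 = 41,179 (anyone who worked, including part-time for economic reasons, counts as employed).
Unemployed = 753 + 4,325 = 5,078 (jobless and actively searching, or on temporary layoff).
Labor force = 41,179 + 5,078 = 46,257.
Not in labor force = 5,237 + 6,556 + 4,258 + 16,416 = 32,467 (those not working and not actively searching are outside the labor force).
Civilian working-age population = 46,257 + 32,467 = 78,724.
Unemployment rate = 5,078 / 46,257 = 10.98%.
Labor force participation rate = 46,257 / 78,724 = 58.76%.

Unemployment rate ≈ 10.98%; labor force participation rate ≈ 58.76%.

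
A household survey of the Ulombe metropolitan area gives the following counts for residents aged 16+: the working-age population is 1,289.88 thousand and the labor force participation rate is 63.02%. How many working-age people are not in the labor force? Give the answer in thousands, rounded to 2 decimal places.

Share not in the labor force = 1 − 0.6302 = 0.3698.
Not in labor force = 0.3698 × 1,289.88 ≈ 477.00 thousand.

About 477.00 thousand are not in the labor force.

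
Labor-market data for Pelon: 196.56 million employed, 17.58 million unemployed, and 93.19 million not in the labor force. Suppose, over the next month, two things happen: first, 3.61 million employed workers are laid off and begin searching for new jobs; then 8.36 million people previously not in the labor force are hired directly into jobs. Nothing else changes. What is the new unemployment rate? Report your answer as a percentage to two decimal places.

Initially, labor force = 196.56 + 17.58 = 214.14 million, so u = 17.58/214.14 = 8.21%.
After the first change, employed falls and unemployed rises by 3.61; labor force unchanged → E = 192.95, U = 21.19, labor force = 214.14 million.
After the second change, employed and labor force both rise by 8.36; unemployed unchanged → E = 201.31, U = 21.19, labor force = 222.50 million.
New unemployment rate = 21.19 / 222.50 = 9.52%.

New unemployment rate ≈ 9.52%.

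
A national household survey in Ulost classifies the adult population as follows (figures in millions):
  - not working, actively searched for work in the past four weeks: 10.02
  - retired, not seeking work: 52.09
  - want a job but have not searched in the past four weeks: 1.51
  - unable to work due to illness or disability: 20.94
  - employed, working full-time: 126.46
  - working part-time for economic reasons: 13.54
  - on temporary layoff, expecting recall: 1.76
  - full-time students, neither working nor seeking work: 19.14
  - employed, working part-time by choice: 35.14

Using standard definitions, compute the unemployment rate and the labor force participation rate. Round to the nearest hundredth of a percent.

Employed = 126.46 + 13.54 + 35.14 = 175.14 million (anyone who worked, including part-time for economic reasons, counts as employed).
Unemployed = 10.02 + 1.76 = 11.78 million (jobless and actively searching, or on temporary layoff).
Labor force = 175.14 + 11.78 = 186.92 million.
Not in labor force = 52.09 + 1.51 + 20.94 + 19.14 = 93.68 million (those not working and not actively searching are outside the labor force — including those who want a job but have given up searching).
Civilian working-age population = 186.92 + 93.68 = 280.60 million.
Unemployment rate = 11.78 / 186.92 = 6.30%.
Labor force participation rate = 186.92 / 280.60 = 66.61%.

Unemployment rate ≈ 6.30%; labor force participation rate ≈ 66.61%.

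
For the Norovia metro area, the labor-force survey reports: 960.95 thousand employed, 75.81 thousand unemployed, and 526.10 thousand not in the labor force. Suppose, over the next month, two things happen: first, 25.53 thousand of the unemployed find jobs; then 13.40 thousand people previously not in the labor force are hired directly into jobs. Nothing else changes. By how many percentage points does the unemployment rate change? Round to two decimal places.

The unemployment rate changes by −2.52 percentage points.

Initially, labor force = 960.95 + 75.81 = 1,036.76 thousand, so u = 75.81/1,036.76 = 7.31%.
After the first change, unemployed falls and employed rises by 25.53; labor force unchanged → E = 986.48, U = 50.28, labor force = 1,036.76 thousand.
After the second change, employed and labor force both rise by 13.40; unemployed unchanged → E = 999.88, U = 50.28, labor force = 1,050.16 thousand.
New unemployment rate = 50.28 / 1,050.16 = 4.79%.
Change = 4.79% − 7.31% = −2.52 percentage points.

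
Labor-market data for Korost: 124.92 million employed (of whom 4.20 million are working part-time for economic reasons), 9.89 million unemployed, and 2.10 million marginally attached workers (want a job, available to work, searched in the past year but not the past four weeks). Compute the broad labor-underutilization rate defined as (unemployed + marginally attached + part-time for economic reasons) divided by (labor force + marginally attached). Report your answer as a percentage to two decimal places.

Broad underutilization rate ≈ 11.83%.

Labor force = 124.92 + 9.89 = 134.81 million.
Numerator = 9.89 + 2.10 + 4.20 = 16.19 million.
Denominator = 134.81 + 2.10 = 136.91 million.
Broad rate = 16.19 / 136.91 = 11.83%.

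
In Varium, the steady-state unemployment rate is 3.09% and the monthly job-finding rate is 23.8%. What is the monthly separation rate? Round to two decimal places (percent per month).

Separation rate ≈ 0.76% per month.

From u* = s/(s+f): s = u·f/(1−u).
s = 0.0309 × 23.8 / (1 − 0.0309) = 0.7354 / 0.9691 ≈ 0.76% per month.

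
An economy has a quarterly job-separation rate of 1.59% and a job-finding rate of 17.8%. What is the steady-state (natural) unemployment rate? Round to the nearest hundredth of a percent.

Steady-state unemployment rate ≈ 8.20%.

At steady state the flows balance: s·E = f·U, so U/(E+U) = s/(s+f).
u* = 1.59 / (1.59 + 17.8) = 1.59 / 19.39 = 8.20%.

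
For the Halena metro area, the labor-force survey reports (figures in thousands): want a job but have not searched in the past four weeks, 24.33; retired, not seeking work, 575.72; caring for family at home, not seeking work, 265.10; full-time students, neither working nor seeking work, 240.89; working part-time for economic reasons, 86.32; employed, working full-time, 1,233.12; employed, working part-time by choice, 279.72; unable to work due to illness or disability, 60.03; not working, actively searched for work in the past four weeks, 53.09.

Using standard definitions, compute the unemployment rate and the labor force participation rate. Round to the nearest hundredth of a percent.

Unemployment rate ≈ 3.21%; labor force participation rate ≈ 58.63%.

Employed = 86.32 + 1,233.12 + 279.72 = 1,599.16 thousand (anyone who worked, including part-time for economic reasons, counts as employed).
Unemployed = 53.09 thousand.
Labor force = 1,599.16 + 53.09 = 1,652.25 thousand.
Not in labor force = 24.33 + 575.72 + 265.10 + 240.89 + 60.03 = 1,166.07 thousand (those not working and not actively searching are outside the labor force — including those who want a job but have given up searching).
Civilian working-age population = 1,652.25 + 1,166.07 = 2,818.32 thousand.
Unemployment rate = 53.09 / 1,652.25 = 3.21%.
Labor force participation rate = 1,652.25 / 2,818.32 = 58.63%.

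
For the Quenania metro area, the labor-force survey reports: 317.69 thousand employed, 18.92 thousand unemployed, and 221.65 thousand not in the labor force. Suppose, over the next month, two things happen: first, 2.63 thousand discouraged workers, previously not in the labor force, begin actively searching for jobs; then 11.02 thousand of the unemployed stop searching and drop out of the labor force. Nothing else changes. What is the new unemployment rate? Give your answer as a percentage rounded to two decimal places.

New unemployment rate ≈ 3.21%.

Initially, labor force = 317.69 + 18.92 = 336.61 thousand, so u = 18.92/336.61 = 5.62%.
After the first change, unemployed and labor force both rise by 2.63 → E = 317.69, U = 21.55, labor force = 339.24 thousand.
After the second change, unemployed and labor force both fall by 11.02 → E = 317.69, U = 10.53, labor force = 328.22 thousand.
New unemployment rate = 10.53 / 328.22 = 3.21%.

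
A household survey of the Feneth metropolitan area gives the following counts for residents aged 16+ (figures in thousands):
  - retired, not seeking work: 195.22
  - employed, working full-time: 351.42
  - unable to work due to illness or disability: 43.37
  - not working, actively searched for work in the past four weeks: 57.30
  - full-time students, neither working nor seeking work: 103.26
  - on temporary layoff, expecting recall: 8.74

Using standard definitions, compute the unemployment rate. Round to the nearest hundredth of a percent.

Employed = 351.42 thousand.
Unemployed = 57.30 + 8.74 = 66.04 thousand (jobless and actively searching, or on temporary layoff).
Labor force = 351.42 + 66.04 = 417.46 thousand.
Unemployment rate = 66.04 / 417.46 = 15.82%.

Unemployment rate ≈ 15.82%.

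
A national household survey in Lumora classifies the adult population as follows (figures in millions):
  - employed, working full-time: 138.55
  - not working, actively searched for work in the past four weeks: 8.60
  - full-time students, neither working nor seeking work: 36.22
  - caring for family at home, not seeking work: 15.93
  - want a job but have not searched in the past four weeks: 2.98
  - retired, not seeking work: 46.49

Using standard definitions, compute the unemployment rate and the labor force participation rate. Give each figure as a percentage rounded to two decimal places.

Employed = 138.55 million.
Unemployed = 8.60 million.
Labor force = 138.55 + 8.60 = 147.15 million.
Not in labor force = 36.22 + 15.93 + 2.98 + 46.49 = 101.62 million (those not working and not actively searching are outside the labor force — including those who want a job but have given up searching).
Civilian working-age population = 147.15 + 101.62 = 248.77 million.
Unemployment rate = 8.60 / 147.15 = 5.84%.
Labor force participation rate = 147.15 / 248.77 = 59.15%.

Unemployment rate ≈ 5.84%; labor force participation rate ≈ 59.15%.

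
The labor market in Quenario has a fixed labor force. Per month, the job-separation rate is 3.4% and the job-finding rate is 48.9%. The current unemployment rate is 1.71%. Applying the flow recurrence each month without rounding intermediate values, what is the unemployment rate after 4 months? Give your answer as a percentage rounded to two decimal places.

Unemployment rate after four months ≈ 6.25%.

With a fixed labor force, u_{t+1} = u_t + s·(1−u_t) − f·u_t = u_t·(1−s−f) + s.
Here 1−s−f = 0.477 and s = 0.034.
u_1 = 0.017100 × 0.477 + 0.034 = 0.042157.
u_2 = 0.042157 × 0.477 + 0.034 = 0.054109.
u_3 = 0.054109 × 0.477 + 0.034 = 0.059810.
u_4 = 0.059810 × 0.477 + 0.034 = 0.062529.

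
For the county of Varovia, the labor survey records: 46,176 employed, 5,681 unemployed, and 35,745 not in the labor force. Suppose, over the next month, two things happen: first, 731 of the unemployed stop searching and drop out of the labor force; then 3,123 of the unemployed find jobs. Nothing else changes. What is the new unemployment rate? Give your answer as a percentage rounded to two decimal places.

Initially, labor force = 46,176 + 5,681 = 51,857, so u = 5,681/51,857 = 10.96%.
After the first change, unemployed and labor force both fall by 731 → E = 46,176, U = 4,950, labor force = 51,126.
After the second change, unemployed falls and employed rises by 3,123; labor force unchanged → E = 49,299, U = 1,827, labor force = 51,126.
New unemployment rate = 1,827 / 51,126 = 3.57%.

New unemployment rate ≈ 3.57%.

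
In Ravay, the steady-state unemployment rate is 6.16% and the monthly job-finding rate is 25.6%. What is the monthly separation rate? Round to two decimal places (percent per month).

Separation rate ≈ 1.68% per month.

From u* = s/(s+f): s = u·f/(1−u).
s = 0.0616 × 25.6 / (1 − 0.0616) = 1.5770 / 0.9384 ≈ 1.68% per month.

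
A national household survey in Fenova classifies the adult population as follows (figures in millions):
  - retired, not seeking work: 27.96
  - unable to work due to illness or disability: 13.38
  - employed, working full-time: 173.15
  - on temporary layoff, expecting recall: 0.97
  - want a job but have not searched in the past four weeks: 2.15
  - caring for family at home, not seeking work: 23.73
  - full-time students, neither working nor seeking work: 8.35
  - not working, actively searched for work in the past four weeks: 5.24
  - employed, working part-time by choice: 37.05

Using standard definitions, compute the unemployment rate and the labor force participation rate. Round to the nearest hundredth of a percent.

Employed = 173.15 + 37.05 = 210.20 million.
Unemployed = 0.97 + 5.24 = 6.21 million (jobless and actively searching, or on temporary layoff).
Labor force = 210.20 + 6.21 = 216.41 million.
Not in labor force = 27.96 + 13.38 + 2.15 + 23.73 + 8.35 = 75.57 million (those not working and not actively searching are outside the labor force — including those who want a job but have given up searching).
Civilian working-age population = 216.41 + 75.57 = 291.98 million.
Unemployment rate = 6.21 / 216.41 = 2.87%.
Labor force participation rate = 216.41 / 291.98 = 74.12%.

Unemployment rate ≈ 2.87%; labor force participation rate ≈ 74.12%.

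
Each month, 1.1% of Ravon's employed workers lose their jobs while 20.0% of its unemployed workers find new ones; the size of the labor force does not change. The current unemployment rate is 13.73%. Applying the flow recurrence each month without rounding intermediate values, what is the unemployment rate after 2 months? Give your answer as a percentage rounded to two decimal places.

With a fixed labor force, u_{t+1} = u_t + s·(1−u_t) − f·u_t = u_t·(1−s−f) + s.
Here 1−s−f = 0.789 and s = 0.011.
u_1 = 0.137300 × 0.789 + 0.011 = 0.119330.
u_2 = 0.119330 × 0.789 + 0.011 = 0.105151.

Unemployment rate after two months ≈ 10.52%.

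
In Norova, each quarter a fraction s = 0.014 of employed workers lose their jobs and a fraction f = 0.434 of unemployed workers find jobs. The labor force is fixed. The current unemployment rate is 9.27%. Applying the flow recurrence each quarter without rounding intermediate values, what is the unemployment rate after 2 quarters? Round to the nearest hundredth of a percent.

Unemployment rate after two quarters ≈ 5.00%.

With a fixed labor force, u_{t+1} = u_t + s·(1−u_t) − f·u_t = u_t·(1−s−f) + s.
Here 1−s−f = 0.552 and s = 0.014.
u_1 = 0.092700 × 0.552 + 0.014 = 0.065170.
u_2 = 0.065170 × 0.552 + 0.014 = 0.049974.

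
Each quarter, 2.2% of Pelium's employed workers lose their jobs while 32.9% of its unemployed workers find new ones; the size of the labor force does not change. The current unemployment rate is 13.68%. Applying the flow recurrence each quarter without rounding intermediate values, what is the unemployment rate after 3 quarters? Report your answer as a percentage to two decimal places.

Unemployment rate after three quarters ≈ 8.29%.

With a fixed labor force, u_{t+1} = u_t + s·(1−u_t) − f·u_t = u_t·(1−s−f) + s.
Here 1−s−f = 0.649 and s = 0.022.
u_1 = 0.136800 × 0.649 + 0.022 = 0.110783.
u_2 = 0.110783 × 0.649 + 0.022 = 0.093898.
u_3 = 0.093898 × 0.649 + 0.022 = 0.082940.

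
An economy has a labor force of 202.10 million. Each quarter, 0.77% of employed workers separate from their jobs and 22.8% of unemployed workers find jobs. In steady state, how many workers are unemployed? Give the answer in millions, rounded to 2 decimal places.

About 6.60 million are unemployed in steady state.

Steady-state unemployment rate u* = s/(s+f) = 0.77/(0.77+22.8) = 0.032669.
Unemployed = u* × labor force = 0.032669 × 202.10 ≈ 6.60 million.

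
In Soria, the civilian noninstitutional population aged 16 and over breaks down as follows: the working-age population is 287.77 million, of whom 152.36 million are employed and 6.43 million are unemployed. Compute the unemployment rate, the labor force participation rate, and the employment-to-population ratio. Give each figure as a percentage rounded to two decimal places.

Unemployment rate ≈ 4.05%; labor force participation rate ≈ 55.18%; employment-population ratio ≈ 52.95%.

Labor force = employed + unemployed = 152.36 + 6.43 = 158.79 million.
Unemployment rate = 6.43 / 158.79 = 4.05%.
Labor force participation rate = 158.79 / 287.77 = 55.18%.
Employment-population ratio = 152.36 / 287.77 = 52.95%.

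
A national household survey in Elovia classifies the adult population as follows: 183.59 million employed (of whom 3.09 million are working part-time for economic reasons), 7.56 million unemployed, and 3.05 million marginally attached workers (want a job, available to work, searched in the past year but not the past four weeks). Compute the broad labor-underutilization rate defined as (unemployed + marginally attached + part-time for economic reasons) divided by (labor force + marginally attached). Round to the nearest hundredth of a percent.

Broad underutilization rate ≈ 7.05%.

Labor force = 183.59 + 7.56 = 191.15 million.
Numerator = 7.56 + 3.05 + 3.09 = 13.70 million.
Denominator = 191.15 + 3.05 = 194.20 million.
Broad rate = 13.70 / 194.20 = 7.05%.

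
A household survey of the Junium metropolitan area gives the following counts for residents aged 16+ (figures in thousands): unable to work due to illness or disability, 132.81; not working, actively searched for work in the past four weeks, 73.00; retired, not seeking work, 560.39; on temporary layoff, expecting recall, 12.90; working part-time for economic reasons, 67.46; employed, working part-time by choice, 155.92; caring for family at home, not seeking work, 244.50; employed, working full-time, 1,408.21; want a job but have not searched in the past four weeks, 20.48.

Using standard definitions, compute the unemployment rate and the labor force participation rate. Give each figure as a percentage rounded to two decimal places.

Employed = 67.46 + 155.92 + 1,408.21 = 1,631.59 thousand (anyone who worked, including part-time for economic reasons, counts as employed).
Unemployed = 73.00 + 12.90 = 85.90 thousand (jobless and actively searching, or on temporary layoff).
Labor force = 1,631.59 + 85.90 = 1,717.49 thousand.
Not in labor force = 132.81 + 560.39 + 244.50 + 20.48 = 958.18 thousand (those not working and not actively searching are outside the labor force — including those who want a job but have given up searching).
Civilian working-age population = 1,717.49 + 958.18 = 2,675.67 thousand.
Unemployment rate = 85.90 / 1,717.49 = 5.00%.
Labor force participation rate = 1,717.49 / 2,675.67 = 64.19%.

Unemployment rate ≈ 5.00%; labor force participation rate ≈ 64.19%.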